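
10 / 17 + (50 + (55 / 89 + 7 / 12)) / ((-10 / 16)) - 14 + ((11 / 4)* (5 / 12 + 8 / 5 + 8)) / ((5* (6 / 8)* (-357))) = -2726726899 / 28595700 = -95.35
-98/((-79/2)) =196/79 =2.48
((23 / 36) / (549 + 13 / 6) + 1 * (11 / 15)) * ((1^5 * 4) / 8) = 72869 / 198420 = 0.37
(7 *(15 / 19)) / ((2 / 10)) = 525 / 19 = 27.63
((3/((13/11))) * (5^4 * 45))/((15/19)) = 1175625/13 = 90432.69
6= 6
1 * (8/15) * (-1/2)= -4/15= -0.27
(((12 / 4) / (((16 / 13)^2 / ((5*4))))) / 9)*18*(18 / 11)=129.63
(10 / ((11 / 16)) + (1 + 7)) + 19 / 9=2441 / 99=24.66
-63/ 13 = -4.85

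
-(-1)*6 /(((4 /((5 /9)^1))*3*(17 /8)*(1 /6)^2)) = 4.71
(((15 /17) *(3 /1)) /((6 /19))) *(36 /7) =5130 /119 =43.11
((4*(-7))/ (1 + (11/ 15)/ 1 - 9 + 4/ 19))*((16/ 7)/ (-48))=-0.19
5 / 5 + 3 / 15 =6 / 5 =1.20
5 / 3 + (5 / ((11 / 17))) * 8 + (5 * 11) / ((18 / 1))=66.54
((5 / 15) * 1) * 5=5 / 3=1.67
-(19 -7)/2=-6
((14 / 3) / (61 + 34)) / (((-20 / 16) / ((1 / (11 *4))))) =-14 / 15675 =-0.00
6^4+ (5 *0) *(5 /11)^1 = 1296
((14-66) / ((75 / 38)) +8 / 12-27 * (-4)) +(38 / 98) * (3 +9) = 106542 / 1225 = 86.97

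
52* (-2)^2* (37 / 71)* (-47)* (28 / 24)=-1265992 / 213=-5943.62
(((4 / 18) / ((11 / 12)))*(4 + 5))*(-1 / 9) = -8 / 33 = -0.24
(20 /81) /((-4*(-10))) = 1 /162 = 0.01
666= 666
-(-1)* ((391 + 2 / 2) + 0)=392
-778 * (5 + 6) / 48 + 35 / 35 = -4255 / 24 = -177.29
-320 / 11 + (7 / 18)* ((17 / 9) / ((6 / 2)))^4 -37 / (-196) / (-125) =-37421642445133 / 1289010145500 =-29.03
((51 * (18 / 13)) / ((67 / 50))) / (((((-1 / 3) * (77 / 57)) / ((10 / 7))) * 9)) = -8721000 / 469469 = -18.58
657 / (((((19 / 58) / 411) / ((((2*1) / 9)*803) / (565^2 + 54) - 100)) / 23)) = -11500876722554988 / 6066301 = -1895863182.94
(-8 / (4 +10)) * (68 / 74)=-136 / 259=-0.53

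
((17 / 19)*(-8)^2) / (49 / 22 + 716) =23936 / 300219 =0.08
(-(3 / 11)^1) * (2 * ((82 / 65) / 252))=-41 / 15015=-0.00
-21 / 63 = -1 / 3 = -0.33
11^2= 121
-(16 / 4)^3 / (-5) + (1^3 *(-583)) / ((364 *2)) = 43677 / 3640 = 12.00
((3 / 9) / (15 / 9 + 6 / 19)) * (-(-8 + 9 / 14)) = 1957 / 1582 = 1.24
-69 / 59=-1.17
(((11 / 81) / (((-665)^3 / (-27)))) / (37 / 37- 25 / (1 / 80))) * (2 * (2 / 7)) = -44 / 12345168577875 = -0.00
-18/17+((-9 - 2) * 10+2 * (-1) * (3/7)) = -13318/119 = -111.92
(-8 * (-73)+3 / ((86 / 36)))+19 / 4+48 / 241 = 24465177 / 41452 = 590.20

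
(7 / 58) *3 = 21 / 58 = 0.36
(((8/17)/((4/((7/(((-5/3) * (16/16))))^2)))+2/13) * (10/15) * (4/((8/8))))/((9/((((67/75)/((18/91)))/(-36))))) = -5776204/69710625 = -0.08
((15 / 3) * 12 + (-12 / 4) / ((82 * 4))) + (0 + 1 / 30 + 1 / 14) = 2069693 / 34440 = 60.10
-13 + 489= 476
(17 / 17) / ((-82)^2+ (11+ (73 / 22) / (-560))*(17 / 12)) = 49280 / 332126253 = 0.00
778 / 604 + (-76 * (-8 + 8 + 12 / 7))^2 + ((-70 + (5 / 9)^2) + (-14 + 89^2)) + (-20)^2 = 30221216825 / 1198638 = 25212.96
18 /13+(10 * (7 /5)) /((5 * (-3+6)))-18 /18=257 /195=1.32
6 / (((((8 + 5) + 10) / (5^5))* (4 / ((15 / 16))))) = 140625 / 736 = 191.07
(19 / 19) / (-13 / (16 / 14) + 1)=-8 / 83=-0.10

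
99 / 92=1.08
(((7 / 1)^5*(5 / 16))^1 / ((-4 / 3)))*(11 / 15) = -184877 / 64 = -2888.70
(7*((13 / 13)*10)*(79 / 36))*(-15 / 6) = -13825 / 36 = -384.03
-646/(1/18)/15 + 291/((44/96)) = -7716/55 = -140.29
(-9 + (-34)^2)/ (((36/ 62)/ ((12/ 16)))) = 1481.54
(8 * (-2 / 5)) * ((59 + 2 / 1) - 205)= 2304 / 5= 460.80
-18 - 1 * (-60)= 42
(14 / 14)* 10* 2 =20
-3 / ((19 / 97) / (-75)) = 1148.68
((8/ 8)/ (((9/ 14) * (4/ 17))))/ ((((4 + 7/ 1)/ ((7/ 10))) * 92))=833/ 182160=0.00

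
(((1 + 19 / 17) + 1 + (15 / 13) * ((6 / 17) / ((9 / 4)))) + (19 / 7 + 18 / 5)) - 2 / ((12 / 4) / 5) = 6.28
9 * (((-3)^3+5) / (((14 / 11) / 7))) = -1089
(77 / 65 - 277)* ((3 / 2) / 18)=-1494 / 65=-22.98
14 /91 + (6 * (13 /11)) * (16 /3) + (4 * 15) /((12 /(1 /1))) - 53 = -1434 /143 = -10.03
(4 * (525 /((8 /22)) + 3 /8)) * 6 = 34659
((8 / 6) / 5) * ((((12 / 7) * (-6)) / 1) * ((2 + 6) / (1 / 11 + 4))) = -2816 / 525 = -5.36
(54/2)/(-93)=-9/31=-0.29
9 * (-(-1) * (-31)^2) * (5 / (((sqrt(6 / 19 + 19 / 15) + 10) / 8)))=985986000 / 28049 -345960 * sqrt(128535) / 28049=30730.26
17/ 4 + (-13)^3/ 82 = -3697/ 164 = -22.54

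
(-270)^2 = 72900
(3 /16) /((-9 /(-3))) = 1 /16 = 0.06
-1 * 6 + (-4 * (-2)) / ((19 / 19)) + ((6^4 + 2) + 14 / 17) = 22114 / 17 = 1300.82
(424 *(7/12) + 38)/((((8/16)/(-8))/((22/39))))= -301312/117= -2575.32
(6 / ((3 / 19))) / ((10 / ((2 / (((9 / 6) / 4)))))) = 304 / 15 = 20.27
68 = 68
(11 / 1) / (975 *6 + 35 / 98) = 154 / 81905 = 0.00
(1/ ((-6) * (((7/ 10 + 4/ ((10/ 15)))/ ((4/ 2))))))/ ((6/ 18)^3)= -90/ 67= -1.34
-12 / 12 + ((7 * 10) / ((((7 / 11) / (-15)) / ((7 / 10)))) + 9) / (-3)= 381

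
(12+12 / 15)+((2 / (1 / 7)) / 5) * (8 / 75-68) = -66488 / 375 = -177.30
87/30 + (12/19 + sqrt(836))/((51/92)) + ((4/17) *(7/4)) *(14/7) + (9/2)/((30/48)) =64.22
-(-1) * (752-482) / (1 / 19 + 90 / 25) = 25650 / 347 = 73.92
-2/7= -0.29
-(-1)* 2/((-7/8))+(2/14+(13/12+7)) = 499/84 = 5.94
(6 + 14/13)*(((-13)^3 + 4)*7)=-1412292/13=-108637.85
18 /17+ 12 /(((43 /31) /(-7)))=-43494 /731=-59.50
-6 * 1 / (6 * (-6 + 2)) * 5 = 5 / 4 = 1.25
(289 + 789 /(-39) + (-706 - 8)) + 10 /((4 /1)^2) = -444.61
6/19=0.32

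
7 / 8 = 0.88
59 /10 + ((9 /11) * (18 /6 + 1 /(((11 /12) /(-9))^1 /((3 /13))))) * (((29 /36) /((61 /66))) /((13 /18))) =7512691 /1133990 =6.63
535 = 535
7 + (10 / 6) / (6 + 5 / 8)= 1153 / 159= 7.25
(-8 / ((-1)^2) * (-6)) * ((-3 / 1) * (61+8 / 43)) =-378864 / 43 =-8810.79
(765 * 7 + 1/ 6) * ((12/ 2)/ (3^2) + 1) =160655/ 18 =8925.28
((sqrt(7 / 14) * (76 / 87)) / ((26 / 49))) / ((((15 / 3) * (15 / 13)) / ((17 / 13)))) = 15827 * sqrt(2) / 84825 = 0.26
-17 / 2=-8.50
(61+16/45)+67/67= 2806/45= 62.36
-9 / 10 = -0.90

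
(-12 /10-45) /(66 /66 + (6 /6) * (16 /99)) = -22869 /575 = -39.77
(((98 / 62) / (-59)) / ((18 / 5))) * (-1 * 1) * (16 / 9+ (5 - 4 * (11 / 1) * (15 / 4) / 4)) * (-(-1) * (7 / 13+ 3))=-6993035 / 7703748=-0.91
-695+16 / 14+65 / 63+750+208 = 16706 / 63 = 265.17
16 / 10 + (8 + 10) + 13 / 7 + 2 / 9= 6829 / 315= 21.68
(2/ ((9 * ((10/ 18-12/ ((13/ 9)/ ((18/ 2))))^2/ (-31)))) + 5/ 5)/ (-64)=-0.02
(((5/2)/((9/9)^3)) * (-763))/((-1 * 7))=545/2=272.50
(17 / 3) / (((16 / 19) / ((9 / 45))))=323 / 240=1.35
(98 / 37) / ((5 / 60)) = 1176 / 37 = 31.78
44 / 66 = 2 / 3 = 0.67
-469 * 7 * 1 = -3283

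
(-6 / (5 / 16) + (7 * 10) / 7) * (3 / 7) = -138 / 35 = -3.94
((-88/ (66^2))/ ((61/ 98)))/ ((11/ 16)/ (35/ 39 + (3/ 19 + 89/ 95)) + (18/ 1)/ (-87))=-12992/ 55323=-0.23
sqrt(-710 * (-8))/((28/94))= 94 * sqrt(355)/7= 253.01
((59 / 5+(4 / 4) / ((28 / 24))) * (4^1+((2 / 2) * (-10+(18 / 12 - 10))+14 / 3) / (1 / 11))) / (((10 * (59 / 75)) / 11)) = -618871 / 236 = -2622.33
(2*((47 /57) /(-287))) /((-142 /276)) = 4324 /387163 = 0.01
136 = 136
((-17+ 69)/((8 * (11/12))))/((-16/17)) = -663/88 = -7.53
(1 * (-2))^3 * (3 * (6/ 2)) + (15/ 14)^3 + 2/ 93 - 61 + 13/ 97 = -3257936285/ 24753624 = -131.61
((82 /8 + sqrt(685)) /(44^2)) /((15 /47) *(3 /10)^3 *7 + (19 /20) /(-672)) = 2023350 /22511687 + 197400 *sqrt(685) /22511687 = 0.32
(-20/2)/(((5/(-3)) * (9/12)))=8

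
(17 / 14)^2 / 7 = 289 / 1372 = 0.21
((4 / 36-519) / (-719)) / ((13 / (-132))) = -205480 / 28041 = -7.33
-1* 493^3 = -119823157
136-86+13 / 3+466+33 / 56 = 87515 / 168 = 520.92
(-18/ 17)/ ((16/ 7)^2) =-441/ 2176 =-0.20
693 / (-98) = -99 / 14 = -7.07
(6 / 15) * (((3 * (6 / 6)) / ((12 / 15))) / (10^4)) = 3 / 20000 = 0.00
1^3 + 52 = 53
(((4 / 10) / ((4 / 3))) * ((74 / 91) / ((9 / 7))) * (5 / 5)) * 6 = 74 / 65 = 1.14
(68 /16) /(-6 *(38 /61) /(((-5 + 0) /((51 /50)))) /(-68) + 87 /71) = 9203375 /2629218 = 3.50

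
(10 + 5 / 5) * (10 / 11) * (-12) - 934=-1054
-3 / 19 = -0.16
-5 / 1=-5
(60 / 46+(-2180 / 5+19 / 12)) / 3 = -144.37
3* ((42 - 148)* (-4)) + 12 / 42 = 8906 / 7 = 1272.29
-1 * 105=-105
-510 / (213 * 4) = -0.60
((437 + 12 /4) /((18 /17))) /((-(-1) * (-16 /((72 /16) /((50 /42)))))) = -98.18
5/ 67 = 0.07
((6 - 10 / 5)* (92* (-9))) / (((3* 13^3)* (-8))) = 138 / 2197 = 0.06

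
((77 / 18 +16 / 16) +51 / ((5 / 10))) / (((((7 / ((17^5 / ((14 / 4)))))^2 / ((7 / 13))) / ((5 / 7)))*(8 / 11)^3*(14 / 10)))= 129535722479297557225 / 503403264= 257319989246.83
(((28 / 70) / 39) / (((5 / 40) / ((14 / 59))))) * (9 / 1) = 672 / 3835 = 0.18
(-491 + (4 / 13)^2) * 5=-414815 / 169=-2454.53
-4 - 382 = -386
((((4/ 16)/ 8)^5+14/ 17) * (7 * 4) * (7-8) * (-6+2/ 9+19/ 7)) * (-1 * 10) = -50368932525/ 71303168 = -706.41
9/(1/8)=72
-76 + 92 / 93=-75.01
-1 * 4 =-4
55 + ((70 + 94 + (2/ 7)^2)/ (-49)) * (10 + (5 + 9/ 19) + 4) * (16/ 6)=-5423755/ 45619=-118.89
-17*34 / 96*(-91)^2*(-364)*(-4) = -217782019 / 3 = -72594006.33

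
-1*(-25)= 25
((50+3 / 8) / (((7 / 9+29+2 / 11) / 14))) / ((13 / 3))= 64449 / 11864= 5.43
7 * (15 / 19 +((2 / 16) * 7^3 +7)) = 53907 / 152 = 354.65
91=91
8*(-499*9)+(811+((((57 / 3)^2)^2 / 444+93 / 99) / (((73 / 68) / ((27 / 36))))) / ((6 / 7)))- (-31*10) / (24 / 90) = -8013531809 / 237688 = -33714.50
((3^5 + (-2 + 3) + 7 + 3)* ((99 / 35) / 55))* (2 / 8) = 1143 / 350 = 3.27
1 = 1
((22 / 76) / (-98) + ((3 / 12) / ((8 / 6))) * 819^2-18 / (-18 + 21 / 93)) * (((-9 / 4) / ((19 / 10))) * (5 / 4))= -12224264605425 / 65661568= -186170.77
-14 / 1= -14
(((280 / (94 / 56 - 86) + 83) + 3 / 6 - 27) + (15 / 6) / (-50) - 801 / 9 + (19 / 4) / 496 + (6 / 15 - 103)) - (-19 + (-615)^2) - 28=-8861906814953 / 23421120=-378372.46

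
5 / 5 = 1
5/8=0.62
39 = 39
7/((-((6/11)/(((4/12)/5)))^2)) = -847/8100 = -0.10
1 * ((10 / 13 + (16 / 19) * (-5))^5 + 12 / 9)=-1327438504595972 / 2758074678021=-481.29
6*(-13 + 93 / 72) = -281 / 4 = -70.25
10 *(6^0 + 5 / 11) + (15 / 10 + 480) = 10913 / 22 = 496.05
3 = 3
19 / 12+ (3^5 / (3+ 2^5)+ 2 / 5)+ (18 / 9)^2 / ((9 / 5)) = 14047 / 1260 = 11.15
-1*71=-71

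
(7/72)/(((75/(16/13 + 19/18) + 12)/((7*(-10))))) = -26215/172584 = -0.15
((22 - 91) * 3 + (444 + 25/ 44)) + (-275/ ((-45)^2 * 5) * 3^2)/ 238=55975573/ 235620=237.57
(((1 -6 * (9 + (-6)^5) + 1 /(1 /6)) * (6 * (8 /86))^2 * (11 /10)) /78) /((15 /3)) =24609552 /600925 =40.95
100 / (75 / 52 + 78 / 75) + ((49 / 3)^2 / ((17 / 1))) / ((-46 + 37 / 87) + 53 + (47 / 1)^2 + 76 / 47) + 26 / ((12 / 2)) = 66609964404826 / 1492643444775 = 44.63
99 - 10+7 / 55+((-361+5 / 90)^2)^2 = 97997310958486807 / 5773680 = 16973110903.01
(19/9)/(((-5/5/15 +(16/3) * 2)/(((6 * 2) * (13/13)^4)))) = 380/159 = 2.39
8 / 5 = 1.60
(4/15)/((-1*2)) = -0.13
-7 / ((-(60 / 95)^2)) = 2527 / 144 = 17.55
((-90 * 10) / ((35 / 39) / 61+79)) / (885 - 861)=-178425 / 375952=-0.47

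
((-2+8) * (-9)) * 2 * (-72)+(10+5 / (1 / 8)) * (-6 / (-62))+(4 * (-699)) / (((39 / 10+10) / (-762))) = 693998754 / 4309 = 161057.96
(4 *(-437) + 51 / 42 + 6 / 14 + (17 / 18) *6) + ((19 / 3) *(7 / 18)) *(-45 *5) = -16064 / 7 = -2294.86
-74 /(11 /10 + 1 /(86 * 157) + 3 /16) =-39965920 /695393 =-57.47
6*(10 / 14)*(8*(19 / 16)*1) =285 / 7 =40.71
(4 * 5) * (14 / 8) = 35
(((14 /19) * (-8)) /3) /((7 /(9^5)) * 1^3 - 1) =1102248 /560899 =1.97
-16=-16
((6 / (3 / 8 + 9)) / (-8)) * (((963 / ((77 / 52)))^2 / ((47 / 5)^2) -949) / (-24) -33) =60633890123 / 3929148300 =15.43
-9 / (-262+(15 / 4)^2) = 144 / 3967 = 0.04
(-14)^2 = 196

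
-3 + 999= 996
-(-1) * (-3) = -3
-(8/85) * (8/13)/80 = -4/5525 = -0.00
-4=-4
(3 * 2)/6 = 1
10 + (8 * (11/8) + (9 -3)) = 27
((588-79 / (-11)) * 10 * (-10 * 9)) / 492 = -491025 / 451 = -1088.75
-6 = -6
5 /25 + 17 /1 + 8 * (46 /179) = 17234 /895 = 19.26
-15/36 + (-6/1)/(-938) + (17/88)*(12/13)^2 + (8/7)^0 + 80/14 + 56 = 653574941/10462452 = 62.47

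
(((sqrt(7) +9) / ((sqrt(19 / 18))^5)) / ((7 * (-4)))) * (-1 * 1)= 243 * sqrt(38) * (sqrt(7) +9) / 48013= 0.36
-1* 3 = -3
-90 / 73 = -1.23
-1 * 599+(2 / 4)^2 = -2395 / 4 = -598.75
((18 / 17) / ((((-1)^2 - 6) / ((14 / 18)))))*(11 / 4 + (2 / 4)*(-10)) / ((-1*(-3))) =21 / 170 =0.12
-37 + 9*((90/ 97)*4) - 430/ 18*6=-42757/ 291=-146.93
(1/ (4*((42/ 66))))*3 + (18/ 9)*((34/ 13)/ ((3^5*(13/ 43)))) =1437083/ 1149876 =1.25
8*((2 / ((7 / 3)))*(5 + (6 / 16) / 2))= 249 / 7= 35.57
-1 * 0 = 0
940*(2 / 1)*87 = 163560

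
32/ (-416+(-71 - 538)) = -32/ 1025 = -0.03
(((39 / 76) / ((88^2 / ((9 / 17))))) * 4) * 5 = 1755 / 2501312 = 0.00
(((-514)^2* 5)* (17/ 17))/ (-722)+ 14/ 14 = -1828.61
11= 11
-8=-8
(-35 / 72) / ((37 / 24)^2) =-280 / 1369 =-0.20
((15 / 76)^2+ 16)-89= -421423 / 5776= -72.96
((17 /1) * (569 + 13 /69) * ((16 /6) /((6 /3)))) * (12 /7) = 10682528 /483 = 22117.04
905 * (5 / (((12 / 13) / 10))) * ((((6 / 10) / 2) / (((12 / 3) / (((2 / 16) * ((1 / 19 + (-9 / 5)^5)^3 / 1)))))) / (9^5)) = -52.07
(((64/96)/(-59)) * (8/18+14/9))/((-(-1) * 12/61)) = -61/531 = -0.11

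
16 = 16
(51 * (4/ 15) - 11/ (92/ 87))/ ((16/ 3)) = 4413/ 7360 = 0.60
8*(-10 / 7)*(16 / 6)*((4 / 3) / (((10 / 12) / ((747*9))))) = -2294784 / 7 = -327826.29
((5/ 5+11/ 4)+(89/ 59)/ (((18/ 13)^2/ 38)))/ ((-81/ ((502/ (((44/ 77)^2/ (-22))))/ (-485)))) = -87023702227/ 3003888240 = -28.97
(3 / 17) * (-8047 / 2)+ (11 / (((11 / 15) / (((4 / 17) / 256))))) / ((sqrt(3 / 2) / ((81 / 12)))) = -24141 / 34+ 135 * sqrt(6) / 4352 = -709.95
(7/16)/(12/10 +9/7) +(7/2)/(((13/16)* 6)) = 16177/18096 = 0.89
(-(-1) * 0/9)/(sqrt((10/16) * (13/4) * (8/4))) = 0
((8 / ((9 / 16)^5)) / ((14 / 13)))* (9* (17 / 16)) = 57933824 / 45927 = 1261.43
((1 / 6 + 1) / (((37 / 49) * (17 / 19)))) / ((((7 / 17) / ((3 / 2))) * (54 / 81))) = 2793 / 296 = 9.44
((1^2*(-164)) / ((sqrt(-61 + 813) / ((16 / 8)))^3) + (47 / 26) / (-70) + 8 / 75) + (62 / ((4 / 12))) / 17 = 5115319 / 464100-41*sqrt(47) / 4418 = 10.96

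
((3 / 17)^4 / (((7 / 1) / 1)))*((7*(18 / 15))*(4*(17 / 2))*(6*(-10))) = -11664 / 4913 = -2.37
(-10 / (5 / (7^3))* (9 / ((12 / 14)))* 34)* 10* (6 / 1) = -14694120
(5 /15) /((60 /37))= 37 /180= 0.21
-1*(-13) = 13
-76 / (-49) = 76 / 49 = 1.55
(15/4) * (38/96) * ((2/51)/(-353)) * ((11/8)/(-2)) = 1045/9217536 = 0.00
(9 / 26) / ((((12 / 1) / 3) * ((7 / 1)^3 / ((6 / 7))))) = 27 / 124852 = 0.00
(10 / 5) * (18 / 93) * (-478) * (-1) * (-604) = -111759.48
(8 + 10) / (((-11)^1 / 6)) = -108 / 11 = -9.82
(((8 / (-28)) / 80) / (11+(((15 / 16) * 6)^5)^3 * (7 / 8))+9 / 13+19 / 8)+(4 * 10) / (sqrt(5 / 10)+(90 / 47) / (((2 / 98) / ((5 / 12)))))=8842294463992492462553306987513041809 / 2161522328884907735593489434911526680 -176720 * sqrt(2) / 13501207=4.07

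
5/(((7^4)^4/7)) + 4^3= 303843936636357/4747561509943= 64.00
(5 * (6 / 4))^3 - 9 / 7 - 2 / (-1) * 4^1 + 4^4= 684.59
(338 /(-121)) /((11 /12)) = -4056 /1331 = -3.05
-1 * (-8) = 8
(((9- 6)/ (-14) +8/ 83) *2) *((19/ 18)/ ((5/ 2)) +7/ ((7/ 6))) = -39593/ 26145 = -1.51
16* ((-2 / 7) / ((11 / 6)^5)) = -248832 / 1127357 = -0.22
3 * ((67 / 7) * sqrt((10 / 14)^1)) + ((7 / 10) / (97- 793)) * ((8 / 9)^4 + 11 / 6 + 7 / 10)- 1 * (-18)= 42.26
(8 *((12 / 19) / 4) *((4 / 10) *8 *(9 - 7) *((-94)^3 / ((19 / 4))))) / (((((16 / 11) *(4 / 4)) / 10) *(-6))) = 584731136 / 361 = 1619753.84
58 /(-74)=-29 /37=-0.78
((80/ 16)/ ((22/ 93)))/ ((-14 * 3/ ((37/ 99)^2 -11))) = 1178465/ 215622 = 5.47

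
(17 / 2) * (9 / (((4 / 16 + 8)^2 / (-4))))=-544 / 121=-4.50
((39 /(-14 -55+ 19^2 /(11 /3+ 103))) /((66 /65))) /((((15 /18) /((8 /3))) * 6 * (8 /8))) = -216320 /692901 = -0.31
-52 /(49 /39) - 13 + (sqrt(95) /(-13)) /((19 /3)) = -2665 /49 - 3 *sqrt(95) /247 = -54.51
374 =374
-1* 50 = -50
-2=-2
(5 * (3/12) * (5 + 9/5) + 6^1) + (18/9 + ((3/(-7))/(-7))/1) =16.56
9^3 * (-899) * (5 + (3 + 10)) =-11796678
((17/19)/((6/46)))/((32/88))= 4301/228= 18.86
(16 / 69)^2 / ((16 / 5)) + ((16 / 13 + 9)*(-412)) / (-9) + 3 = 9724601 / 20631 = 471.36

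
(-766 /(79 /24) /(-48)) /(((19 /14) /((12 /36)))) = 5362 /4503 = 1.19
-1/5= -0.20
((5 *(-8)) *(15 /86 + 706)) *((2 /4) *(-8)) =4858480 /43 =112987.91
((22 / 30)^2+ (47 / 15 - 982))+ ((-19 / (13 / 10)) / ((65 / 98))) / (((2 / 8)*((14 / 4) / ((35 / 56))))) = -994.07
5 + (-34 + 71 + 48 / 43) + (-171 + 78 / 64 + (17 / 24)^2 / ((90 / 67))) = -281518811 / 2229120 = -126.29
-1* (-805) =805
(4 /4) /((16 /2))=1 /8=0.12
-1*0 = 0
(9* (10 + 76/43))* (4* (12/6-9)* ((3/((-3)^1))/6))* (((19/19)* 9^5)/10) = 627454674/215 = 2918393.83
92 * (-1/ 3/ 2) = -46/ 3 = -15.33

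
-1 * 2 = -2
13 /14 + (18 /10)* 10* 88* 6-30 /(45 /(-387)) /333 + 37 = 14829361 /1554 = 9542.70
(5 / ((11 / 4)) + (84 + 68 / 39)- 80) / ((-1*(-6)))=1.26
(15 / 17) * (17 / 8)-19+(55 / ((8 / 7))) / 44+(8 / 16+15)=-17 / 32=-0.53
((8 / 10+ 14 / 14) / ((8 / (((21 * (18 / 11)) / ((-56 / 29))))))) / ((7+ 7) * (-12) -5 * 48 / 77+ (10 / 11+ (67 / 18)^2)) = 3995649 / 156027640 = 0.03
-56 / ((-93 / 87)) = 1624 / 31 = 52.39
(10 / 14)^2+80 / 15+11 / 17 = 16220 / 2499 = 6.49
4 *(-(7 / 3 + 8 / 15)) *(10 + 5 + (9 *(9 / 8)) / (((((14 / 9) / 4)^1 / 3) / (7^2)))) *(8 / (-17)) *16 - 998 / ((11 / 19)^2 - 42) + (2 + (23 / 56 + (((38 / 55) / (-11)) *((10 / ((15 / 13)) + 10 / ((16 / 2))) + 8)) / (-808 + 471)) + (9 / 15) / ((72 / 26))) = 581124041122542503 / 1751661503592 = 331755.90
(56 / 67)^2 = 3136 / 4489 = 0.70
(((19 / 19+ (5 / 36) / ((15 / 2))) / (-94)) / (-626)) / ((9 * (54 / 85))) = 4675 / 1544301936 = 0.00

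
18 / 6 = 3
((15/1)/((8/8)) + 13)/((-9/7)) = -196/9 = -21.78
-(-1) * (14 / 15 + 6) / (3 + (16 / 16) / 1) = 26 / 15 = 1.73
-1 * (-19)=19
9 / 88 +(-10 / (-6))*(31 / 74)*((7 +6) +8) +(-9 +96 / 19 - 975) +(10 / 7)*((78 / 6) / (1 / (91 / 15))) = -158034607 / 185592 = -851.52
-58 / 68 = -0.85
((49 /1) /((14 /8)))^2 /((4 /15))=2940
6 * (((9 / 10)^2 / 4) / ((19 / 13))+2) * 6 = 146277 / 1900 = 76.99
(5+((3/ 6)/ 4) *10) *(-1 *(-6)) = 75/ 2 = 37.50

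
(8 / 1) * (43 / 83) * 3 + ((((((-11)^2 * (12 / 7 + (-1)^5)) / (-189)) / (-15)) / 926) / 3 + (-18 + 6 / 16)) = -5.19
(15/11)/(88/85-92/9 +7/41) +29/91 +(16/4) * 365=59048293646/40439399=1460.17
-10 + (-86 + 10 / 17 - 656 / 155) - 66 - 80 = -647272 / 2635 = -245.64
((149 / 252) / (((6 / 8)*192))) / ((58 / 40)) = 0.00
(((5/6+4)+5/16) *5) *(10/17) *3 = 6175/136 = 45.40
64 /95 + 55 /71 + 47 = 326784 /6745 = 48.45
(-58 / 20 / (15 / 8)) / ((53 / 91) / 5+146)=-10556 / 997245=-0.01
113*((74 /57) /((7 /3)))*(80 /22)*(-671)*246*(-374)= 1877183373120 /133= 14114160700.15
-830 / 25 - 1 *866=-4496 / 5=-899.20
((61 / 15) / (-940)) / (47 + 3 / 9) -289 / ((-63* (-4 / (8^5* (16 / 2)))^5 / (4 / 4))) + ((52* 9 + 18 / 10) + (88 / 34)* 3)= -3963990633049077650519863493757211 / 714785400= -5545707331248060817302457.00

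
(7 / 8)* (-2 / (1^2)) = -7 / 4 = -1.75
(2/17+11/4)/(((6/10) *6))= 325/408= 0.80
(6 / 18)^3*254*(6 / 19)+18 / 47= 26954 / 8037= 3.35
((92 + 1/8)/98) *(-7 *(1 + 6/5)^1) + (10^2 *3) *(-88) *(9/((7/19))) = -51594301/80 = -644928.76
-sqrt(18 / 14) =-3 * sqrt(7) / 7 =-1.13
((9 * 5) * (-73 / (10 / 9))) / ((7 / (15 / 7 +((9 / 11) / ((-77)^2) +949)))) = -366798734235 / 913066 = -401722.04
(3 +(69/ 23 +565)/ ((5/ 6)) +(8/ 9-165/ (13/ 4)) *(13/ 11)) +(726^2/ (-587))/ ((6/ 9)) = -209561791/ 290565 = -721.22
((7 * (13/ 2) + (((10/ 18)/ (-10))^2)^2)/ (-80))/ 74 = -4776409/ 621457920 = -0.01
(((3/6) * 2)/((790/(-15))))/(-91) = 3/14378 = 0.00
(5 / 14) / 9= 5 / 126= 0.04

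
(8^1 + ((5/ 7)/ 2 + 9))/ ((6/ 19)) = 1539/ 28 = 54.96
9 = 9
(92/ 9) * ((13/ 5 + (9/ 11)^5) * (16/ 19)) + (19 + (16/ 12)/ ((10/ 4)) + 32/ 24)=336304393/ 7247295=46.40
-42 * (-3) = 126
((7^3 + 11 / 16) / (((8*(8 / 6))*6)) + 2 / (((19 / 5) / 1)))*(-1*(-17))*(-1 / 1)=-1950257 / 19456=-100.24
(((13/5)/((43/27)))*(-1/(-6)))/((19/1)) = 117/8170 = 0.01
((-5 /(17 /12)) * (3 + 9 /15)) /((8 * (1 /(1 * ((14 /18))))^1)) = -21 /17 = -1.24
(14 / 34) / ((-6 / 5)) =-35 / 102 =-0.34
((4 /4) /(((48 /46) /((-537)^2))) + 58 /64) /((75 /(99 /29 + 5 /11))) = 1091268773 /76560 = 14253.77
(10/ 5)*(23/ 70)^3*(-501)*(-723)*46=1182097.34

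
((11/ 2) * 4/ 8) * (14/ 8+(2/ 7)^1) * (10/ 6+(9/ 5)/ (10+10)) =9.83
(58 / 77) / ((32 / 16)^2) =29 / 154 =0.19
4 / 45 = 0.09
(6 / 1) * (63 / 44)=189 / 22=8.59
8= 8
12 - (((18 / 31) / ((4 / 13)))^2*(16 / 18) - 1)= 9451 / 961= 9.83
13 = 13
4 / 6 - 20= -19.33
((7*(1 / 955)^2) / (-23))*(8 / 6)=-0.00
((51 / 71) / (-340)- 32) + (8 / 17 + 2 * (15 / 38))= -14100149 / 458660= -30.74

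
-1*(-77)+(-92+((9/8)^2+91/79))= -63617/5056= -12.58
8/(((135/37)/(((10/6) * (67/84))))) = 4958/1701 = 2.91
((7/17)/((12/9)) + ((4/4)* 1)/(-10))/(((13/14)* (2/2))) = 497/2210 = 0.22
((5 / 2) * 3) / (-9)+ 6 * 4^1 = 139 / 6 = 23.17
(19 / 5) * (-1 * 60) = -228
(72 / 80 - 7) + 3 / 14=-206 / 35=-5.89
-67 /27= -2.48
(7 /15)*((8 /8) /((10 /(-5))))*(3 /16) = -7 /160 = -0.04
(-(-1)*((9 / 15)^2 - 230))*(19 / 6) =-109079 / 150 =-727.19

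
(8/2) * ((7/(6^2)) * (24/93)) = 56/279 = 0.20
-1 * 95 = -95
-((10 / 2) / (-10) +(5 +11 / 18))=-46 / 9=-5.11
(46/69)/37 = 2/111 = 0.02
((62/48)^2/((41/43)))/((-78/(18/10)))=-41323/1023360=-0.04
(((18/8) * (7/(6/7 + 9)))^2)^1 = 21609/8464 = 2.55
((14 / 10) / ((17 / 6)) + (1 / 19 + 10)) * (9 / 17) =153297 / 27455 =5.58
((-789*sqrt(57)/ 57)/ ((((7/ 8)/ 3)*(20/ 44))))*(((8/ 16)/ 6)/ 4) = -2893*sqrt(57)/ 1330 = -16.42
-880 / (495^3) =-16 / 2205225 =-0.00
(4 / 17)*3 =12 / 17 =0.71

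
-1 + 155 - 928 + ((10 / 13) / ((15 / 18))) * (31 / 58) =-291612 / 377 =-773.51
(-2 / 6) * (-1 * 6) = 2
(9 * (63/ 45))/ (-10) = -1.26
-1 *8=-8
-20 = -20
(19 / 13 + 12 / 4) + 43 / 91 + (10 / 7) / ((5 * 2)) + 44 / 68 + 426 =95411 / 221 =431.72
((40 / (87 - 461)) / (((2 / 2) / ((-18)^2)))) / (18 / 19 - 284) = 61560 / 502843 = 0.12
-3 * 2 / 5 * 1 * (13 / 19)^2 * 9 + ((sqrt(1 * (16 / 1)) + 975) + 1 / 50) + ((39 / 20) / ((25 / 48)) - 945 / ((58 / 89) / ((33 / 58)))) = 23173711857 / 151800500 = 152.66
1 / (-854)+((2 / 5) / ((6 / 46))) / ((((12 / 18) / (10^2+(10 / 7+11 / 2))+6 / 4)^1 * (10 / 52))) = 3057685471 / 288844150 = 10.59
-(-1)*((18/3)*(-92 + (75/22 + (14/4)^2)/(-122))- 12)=-1515843/2684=-564.77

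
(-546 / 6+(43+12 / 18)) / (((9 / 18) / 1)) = -284 / 3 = -94.67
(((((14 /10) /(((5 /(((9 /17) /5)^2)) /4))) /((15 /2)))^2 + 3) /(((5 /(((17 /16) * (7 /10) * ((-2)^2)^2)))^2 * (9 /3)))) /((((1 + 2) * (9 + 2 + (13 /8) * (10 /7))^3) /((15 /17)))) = 219334181017601776 /311231335230712890625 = 0.00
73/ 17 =4.29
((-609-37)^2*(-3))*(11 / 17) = -810084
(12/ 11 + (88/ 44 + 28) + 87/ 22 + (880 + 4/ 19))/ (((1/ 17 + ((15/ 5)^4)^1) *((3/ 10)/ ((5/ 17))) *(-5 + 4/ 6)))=-735725/ 288002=-2.55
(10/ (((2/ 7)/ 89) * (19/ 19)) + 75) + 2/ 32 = 51041/ 16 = 3190.06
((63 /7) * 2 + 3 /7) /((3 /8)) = 344 /7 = 49.14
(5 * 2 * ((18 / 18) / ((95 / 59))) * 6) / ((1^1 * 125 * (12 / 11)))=649 / 2375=0.27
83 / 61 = 1.36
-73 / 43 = -1.70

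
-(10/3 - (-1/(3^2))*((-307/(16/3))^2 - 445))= -742001/2304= -322.05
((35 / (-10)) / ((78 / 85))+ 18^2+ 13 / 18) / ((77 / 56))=300370 / 1287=233.39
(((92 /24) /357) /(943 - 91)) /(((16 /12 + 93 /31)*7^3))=23 /2712534552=0.00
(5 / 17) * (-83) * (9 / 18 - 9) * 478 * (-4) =-396740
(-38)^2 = 1444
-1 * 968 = -968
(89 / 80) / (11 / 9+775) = 801 / 558880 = 0.00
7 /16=0.44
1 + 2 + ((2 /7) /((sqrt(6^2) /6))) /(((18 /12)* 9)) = 571 /189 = 3.02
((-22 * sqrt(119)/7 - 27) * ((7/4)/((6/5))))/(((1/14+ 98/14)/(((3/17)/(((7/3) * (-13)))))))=315/9724+ 5 * sqrt(119)/1326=0.07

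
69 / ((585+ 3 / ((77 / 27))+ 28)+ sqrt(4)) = 1771 / 15812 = 0.11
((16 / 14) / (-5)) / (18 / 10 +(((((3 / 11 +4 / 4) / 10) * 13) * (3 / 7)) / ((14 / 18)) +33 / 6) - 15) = 176 / 5227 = 0.03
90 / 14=45 / 7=6.43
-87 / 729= -29 / 243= -0.12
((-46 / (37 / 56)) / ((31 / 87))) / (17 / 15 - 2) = 225.45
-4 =-4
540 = 540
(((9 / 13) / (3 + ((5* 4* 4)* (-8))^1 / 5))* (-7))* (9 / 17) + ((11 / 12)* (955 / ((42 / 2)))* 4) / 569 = 310525874 / 990273375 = 0.31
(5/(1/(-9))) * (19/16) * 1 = -53.44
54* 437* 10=235980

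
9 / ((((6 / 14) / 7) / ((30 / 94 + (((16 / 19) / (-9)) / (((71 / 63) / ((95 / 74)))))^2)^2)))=1689355162090503075 / 105204909477481969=16.06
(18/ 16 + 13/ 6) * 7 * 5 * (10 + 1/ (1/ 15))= 69125/ 24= 2880.21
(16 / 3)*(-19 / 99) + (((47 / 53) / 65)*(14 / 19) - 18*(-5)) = 1729909256 / 19440135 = 88.99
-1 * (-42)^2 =-1764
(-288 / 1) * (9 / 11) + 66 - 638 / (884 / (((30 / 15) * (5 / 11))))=-413981 / 2431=-170.29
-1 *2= -2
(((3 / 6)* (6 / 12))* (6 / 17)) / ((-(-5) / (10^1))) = 3 / 17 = 0.18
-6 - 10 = -16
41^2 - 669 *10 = -5009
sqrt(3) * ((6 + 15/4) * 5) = 195 * sqrt(3)/4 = 84.44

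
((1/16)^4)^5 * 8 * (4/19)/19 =1/13638194402527535377154048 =0.00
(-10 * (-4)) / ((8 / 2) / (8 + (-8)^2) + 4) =720 / 73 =9.86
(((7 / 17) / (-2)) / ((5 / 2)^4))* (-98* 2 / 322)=784 / 244375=0.00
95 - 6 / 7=659 / 7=94.14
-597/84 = -199/28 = -7.11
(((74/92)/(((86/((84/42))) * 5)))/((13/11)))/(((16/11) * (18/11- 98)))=-49247/2180547200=-0.00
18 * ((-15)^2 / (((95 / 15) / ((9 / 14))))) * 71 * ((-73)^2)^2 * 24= 2645756200654200 / 133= 19892903764317.29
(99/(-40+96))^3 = 970299/175616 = 5.53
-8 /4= -2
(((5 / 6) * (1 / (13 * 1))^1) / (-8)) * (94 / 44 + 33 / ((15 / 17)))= -4349 / 13728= -0.32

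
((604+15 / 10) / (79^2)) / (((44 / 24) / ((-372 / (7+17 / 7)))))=-1576722 / 755161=-2.09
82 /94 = 41 /47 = 0.87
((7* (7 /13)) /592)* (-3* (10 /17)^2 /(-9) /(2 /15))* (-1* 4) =-6125 /278018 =-0.02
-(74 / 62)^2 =-1369 / 961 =-1.42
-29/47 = -0.62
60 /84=5 /7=0.71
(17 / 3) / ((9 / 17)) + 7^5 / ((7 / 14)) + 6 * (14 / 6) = 908245 / 27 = 33638.70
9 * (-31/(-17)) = 279/17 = 16.41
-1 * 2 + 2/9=-16/9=-1.78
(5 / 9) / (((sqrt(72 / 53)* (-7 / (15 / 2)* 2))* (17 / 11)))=-275* sqrt(106) / 17136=-0.17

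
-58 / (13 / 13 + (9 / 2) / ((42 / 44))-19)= 406 / 93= 4.37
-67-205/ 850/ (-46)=-523899/ 7820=-66.99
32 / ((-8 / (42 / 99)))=-56 / 33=-1.70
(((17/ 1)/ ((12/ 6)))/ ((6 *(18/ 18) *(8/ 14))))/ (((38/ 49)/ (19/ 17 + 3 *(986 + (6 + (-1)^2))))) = 9526.90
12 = 12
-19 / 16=-1.19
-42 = -42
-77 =-77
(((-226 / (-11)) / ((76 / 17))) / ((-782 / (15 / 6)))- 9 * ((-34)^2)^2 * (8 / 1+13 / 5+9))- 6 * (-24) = -45326073339017 / 192280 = -235729526.41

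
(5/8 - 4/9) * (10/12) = 65/432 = 0.15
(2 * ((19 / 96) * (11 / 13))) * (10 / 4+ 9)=4807 / 1248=3.85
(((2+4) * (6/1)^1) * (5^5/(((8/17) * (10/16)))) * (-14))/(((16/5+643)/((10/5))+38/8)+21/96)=-285600000/17497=-16322.80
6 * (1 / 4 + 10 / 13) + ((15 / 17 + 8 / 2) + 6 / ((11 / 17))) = 98555 / 4862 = 20.27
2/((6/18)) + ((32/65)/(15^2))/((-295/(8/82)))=1061336122/176889375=6.00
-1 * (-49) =49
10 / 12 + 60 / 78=125 / 78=1.60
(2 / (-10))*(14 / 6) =-7 / 15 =-0.47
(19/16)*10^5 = 118750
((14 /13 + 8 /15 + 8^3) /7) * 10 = 200308 /273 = 733.73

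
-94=-94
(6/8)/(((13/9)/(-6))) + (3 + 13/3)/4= -50/39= -1.28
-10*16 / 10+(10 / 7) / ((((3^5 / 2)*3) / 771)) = -22076 / 1701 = -12.98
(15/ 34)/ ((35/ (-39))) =-117/ 238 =-0.49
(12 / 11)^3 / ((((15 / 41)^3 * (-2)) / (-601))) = 1325488672 / 166375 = 7966.87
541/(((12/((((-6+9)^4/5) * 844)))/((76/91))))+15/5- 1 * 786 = 233881587/455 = 514025.47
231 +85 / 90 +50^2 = 49175 / 18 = 2731.94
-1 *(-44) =44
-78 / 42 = -13 / 7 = -1.86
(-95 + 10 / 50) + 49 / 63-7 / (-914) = -3866819 / 41130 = -94.01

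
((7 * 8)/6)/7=4/3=1.33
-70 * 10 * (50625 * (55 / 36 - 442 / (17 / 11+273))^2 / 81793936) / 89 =-445204375 / 13549676293184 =-0.00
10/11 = 0.91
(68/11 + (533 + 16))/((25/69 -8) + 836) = 421383/628727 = 0.67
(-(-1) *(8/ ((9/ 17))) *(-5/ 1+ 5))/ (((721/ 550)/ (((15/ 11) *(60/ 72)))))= 0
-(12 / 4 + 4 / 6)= -11 / 3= -3.67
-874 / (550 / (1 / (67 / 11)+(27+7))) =-1000293 / 18425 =-54.29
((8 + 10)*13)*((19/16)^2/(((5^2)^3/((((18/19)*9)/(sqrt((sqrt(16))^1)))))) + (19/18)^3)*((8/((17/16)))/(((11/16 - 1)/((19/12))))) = -3389454467828/322734375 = -10502.30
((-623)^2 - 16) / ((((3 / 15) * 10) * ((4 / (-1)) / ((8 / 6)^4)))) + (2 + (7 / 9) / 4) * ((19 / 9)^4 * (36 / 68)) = -68396949569 / 446148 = -153305.52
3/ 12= 1/ 4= 0.25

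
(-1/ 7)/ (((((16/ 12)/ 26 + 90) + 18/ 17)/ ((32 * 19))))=-201552/ 211421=-0.95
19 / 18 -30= -521 / 18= -28.94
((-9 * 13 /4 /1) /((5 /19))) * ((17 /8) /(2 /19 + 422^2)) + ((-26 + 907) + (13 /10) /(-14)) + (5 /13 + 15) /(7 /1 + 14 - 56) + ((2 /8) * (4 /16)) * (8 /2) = 2892576729711 /3284345792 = 880.72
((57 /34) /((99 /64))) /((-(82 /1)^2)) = -0.00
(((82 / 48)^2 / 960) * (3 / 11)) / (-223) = -1681 / 452136960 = -0.00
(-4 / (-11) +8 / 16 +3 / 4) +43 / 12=343 / 66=5.20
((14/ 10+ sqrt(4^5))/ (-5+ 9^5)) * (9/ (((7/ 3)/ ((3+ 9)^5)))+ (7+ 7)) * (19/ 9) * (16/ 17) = 85271988904/ 79045155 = 1078.78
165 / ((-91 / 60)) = -108.79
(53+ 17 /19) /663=1024 /12597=0.08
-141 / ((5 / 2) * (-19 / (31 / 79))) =8742 / 7505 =1.16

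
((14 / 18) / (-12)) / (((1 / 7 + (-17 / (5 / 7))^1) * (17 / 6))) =245 / 253368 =0.00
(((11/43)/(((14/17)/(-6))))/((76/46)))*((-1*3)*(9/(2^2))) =7.61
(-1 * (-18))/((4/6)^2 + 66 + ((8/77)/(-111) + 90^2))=230769/104697889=0.00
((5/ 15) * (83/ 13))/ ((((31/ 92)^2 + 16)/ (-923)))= -49878352/ 409155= -121.91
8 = 8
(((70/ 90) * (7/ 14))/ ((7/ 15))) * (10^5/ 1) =250000/ 3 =83333.33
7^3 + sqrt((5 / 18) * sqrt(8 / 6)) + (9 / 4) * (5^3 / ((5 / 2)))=3^(3 / 4) * sqrt(5) / 9 + 911 / 2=456.07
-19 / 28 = -0.68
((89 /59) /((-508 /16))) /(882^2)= -89 /1457246133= -0.00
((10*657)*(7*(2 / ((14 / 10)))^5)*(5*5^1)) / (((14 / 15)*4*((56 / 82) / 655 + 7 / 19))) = 4959577.58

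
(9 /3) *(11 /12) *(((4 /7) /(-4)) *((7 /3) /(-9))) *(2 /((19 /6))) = 11 /171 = 0.06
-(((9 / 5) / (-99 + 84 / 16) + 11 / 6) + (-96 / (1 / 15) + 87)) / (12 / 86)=217878721 / 22500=9683.50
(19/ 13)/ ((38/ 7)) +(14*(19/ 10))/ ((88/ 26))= 23247/ 2860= 8.13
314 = 314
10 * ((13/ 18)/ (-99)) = -65/ 891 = -0.07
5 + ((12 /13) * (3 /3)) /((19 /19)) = 77 /13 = 5.92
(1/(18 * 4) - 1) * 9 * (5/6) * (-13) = 4615/48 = 96.15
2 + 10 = 12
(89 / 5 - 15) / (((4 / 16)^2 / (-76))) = -3404.80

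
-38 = -38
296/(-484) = -0.61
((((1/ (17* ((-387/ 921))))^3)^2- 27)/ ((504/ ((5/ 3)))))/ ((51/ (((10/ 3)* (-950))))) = 17831958953478165996251875/ 3216510882188615790405333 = 5.54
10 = 10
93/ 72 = 31/ 24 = 1.29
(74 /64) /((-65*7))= -0.00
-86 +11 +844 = 769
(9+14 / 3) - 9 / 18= 79 / 6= 13.17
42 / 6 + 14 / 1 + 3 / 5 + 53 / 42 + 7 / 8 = 19939 / 840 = 23.74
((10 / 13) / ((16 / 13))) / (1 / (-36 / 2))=-45 / 4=-11.25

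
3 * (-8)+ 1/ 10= -239/ 10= -23.90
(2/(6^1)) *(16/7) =0.76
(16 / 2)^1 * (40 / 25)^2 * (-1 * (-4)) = 2048 / 25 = 81.92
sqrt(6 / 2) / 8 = sqrt(3) / 8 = 0.22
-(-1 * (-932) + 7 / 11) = -10259 / 11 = -932.64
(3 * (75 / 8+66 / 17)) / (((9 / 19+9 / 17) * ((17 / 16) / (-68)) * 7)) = -22838 / 63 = -362.51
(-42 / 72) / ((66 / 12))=-7 / 66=-0.11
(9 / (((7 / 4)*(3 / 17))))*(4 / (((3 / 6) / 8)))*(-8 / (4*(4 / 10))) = -9325.71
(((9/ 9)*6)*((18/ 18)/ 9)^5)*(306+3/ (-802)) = 81803/ 2630961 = 0.03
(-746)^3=-415160936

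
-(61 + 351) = -412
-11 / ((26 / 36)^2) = -3564 / 169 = -21.09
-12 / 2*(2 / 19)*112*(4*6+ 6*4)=-64512 / 19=-3395.37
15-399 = -384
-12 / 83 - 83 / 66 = -1.40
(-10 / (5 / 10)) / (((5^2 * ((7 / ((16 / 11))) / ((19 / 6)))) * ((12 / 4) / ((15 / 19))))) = -32 / 231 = -0.14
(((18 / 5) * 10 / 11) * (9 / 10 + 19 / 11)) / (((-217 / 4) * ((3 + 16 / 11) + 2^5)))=-20808 / 4785935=-0.00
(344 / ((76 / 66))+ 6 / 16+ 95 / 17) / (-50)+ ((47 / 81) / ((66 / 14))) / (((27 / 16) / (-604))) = -93521838239 / 1864898640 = -50.15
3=3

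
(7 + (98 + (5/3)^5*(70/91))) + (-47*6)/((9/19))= -1517713/3159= -480.44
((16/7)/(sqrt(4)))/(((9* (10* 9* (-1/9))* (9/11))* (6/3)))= -22/2835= -0.01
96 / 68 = 24 / 17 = 1.41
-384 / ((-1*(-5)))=-384 / 5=-76.80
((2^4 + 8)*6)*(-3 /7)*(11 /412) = -1188 /721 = -1.65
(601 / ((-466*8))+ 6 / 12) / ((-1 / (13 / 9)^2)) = -71149 / 100656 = -0.71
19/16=1.19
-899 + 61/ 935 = -898.93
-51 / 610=-0.08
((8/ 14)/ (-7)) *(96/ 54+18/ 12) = -0.27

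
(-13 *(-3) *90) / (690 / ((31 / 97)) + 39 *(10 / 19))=22971 / 14264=1.61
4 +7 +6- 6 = 11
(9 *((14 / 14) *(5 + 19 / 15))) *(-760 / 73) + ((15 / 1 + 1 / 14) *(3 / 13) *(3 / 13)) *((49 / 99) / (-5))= -796949581 / 1357070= -587.26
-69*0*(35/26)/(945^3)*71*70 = 0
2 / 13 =0.15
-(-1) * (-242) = -242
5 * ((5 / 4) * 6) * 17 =1275 / 2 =637.50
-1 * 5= -5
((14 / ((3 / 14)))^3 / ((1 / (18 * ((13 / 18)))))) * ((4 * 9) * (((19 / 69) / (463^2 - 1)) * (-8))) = -265685056 / 198099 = -1341.17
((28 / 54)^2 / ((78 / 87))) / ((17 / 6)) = 5684 / 53703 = 0.11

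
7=7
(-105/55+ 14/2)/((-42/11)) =-4/3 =-1.33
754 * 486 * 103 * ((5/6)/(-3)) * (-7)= 73390590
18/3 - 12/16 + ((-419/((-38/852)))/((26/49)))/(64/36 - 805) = -119934885/7142252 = -16.79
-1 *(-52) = 52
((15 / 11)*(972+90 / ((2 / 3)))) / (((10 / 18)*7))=29889 / 77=388.17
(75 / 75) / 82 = 0.01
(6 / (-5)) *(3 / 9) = -2 / 5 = -0.40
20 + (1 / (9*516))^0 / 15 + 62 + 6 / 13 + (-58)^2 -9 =670318 / 195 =3437.53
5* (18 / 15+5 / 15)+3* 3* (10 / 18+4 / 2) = 92 / 3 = 30.67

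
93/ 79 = 1.18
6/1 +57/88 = 585/88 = 6.65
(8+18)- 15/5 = 23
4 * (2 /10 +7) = 144 /5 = 28.80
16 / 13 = 1.23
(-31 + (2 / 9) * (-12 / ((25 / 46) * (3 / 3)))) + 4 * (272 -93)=51007 / 75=680.09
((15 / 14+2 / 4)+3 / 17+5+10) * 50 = 99650 / 119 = 837.39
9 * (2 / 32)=9 / 16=0.56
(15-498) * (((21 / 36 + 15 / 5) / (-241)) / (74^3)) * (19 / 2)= 131537 / 781271872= 0.00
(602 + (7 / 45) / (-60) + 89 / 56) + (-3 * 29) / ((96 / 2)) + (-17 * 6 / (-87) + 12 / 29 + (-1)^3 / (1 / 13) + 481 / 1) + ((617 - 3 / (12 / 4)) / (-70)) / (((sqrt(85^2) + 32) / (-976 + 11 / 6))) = 32623358633 / 28501200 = 1144.63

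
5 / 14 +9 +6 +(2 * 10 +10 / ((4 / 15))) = 510 / 7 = 72.86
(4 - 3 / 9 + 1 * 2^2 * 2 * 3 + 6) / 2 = 101 / 6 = 16.83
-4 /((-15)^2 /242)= -968 /225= -4.30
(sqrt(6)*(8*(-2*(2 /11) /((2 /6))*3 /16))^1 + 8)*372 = 2976 - 6696*sqrt(6) /11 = 1484.93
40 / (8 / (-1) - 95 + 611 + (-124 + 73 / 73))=8 / 77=0.10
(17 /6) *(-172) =-1462 /3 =-487.33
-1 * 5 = -5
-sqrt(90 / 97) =-3*sqrt(970) / 97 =-0.96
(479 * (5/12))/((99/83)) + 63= 273629/1188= 230.33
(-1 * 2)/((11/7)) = -14/11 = -1.27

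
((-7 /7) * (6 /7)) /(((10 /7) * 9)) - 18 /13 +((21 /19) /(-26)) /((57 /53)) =-209891 /140790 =-1.49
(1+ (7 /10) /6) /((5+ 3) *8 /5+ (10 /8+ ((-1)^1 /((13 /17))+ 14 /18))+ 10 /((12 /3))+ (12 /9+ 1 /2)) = 2613 /41777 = 0.06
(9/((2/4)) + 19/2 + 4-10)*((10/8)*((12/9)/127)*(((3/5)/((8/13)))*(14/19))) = 3913/19304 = 0.20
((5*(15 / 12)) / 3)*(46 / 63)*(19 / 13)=10925 / 4914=2.22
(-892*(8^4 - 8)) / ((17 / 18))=-65636928 / 17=-3860995.76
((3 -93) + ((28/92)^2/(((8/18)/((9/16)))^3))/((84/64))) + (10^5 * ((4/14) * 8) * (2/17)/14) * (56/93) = 102320336730863/95919194112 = 1066.73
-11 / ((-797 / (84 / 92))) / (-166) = -231 / 3042946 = -0.00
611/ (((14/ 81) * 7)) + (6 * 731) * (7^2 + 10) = 25409343/ 98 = 259279.01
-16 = -16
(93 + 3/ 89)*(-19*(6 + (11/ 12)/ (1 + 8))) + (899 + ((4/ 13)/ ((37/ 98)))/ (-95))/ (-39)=-571458627269/ 52869115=-10808.93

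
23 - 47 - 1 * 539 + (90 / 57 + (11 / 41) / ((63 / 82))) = -671603 / 1197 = -561.07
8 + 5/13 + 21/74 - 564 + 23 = -512103/962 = -532.33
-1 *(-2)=2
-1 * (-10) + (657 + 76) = 743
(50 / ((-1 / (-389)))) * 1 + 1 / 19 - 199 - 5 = 365675 / 19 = 19246.05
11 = 11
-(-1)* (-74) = -74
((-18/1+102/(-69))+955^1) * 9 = 193653/23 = 8419.70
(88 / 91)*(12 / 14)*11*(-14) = -11616 / 91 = -127.65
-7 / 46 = -0.15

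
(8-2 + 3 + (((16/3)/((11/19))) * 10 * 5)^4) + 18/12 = 106758963224904341/2371842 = 45010992816.93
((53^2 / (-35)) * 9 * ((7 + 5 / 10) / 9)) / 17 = -8427 / 238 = -35.41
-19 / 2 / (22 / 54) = -513 / 22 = -23.32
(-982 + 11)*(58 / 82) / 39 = -28159 / 1599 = -17.61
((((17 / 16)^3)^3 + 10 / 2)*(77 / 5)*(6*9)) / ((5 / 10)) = 11186.15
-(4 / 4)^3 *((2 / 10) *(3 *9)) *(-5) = 27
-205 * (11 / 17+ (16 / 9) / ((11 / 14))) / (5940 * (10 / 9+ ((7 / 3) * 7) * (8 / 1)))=-0.00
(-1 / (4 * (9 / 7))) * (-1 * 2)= 7 / 18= 0.39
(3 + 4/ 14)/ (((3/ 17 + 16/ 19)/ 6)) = 44574/ 2303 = 19.35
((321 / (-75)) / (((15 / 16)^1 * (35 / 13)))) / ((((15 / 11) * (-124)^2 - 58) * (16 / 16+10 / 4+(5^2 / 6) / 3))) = -8346 / 503129375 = -0.00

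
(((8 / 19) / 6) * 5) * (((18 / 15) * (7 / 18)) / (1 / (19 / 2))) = 14 / 9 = 1.56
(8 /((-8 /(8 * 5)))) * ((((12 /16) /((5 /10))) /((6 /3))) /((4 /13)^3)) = -32955 /32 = -1029.84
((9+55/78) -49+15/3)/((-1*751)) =2675/58578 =0.05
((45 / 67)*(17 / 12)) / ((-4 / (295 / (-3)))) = 25075 / 1072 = 23.39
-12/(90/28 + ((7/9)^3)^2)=-89282088/25561931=-3.49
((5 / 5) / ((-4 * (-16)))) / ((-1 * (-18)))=1 / 1152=0.00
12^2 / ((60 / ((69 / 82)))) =414 / 205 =2.02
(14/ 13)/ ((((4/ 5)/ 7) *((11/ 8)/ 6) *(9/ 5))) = 9800/ 429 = 22.84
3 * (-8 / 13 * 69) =-1656 / 13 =-127.38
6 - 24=-18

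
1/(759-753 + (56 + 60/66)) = 0.02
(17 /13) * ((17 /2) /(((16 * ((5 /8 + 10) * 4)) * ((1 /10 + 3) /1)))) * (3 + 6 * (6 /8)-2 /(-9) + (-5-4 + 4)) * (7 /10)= 5831 /580320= 0.01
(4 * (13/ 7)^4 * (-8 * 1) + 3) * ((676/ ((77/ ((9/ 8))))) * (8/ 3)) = -1838886972/ 184877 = -9946.54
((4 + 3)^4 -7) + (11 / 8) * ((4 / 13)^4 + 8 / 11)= 68403947 / 28561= 2395.01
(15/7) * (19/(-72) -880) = -316895/168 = -1886.28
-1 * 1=-1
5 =5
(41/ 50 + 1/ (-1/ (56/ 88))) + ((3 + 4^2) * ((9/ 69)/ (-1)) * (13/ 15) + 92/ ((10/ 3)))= 324293/ 12650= 25.64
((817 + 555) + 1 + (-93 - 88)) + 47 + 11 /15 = 18596 /15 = 1239.73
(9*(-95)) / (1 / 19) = -16245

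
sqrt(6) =2.45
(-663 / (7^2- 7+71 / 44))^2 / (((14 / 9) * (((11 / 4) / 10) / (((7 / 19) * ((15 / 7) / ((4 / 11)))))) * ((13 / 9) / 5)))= 1988407278000 / 489780613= 4059.79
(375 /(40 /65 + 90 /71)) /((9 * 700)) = 4615 /145992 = 0.03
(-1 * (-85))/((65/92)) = 1564/13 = 120.31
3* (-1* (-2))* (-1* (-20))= 120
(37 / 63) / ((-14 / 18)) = -37 / 49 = -0.76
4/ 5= 0.80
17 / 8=2.12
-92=-92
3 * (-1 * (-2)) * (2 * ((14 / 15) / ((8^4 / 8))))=7 / 320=0.02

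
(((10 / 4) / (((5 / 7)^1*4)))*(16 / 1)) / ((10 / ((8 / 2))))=28 / 5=5.60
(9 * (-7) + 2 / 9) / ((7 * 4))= -2.24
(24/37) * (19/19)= 24/37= 0.65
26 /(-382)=-13 /191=-0.07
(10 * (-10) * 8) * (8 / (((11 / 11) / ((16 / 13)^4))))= -419430400 / 28561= -14685.42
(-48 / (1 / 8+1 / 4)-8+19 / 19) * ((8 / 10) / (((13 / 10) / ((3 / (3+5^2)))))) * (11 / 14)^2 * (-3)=147015 / 8918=16.49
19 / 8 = 2.38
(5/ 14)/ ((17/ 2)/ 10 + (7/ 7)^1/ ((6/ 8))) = 150/ 917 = 0.16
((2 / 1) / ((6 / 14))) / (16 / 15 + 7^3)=70 / 5161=0.01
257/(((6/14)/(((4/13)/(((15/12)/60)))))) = 115136/13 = 8856.62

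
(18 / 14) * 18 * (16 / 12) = 216 / 7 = 30.86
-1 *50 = -50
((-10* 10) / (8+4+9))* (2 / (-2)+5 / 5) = 0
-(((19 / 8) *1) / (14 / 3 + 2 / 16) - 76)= 8683 / 115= 75.50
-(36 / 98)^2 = -324 / 2401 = -0.13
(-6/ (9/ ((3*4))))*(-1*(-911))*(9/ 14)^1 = -4685.14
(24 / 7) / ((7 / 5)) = 120 / 49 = 2.45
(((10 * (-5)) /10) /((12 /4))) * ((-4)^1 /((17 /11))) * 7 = 1540 /51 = 30.20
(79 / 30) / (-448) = -79 / 13440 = -0.01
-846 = -846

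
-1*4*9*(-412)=14832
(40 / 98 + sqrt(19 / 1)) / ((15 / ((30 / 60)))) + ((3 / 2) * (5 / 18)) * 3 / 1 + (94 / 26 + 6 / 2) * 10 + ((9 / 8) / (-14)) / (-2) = sqrt(19) / 30 + 4125169 / 61152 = 67.60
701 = 701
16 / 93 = 0.17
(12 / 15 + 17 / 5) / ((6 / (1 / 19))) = 7 / 190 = 0.04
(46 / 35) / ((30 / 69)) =529 / 175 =3.02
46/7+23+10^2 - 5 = 872/7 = 124.57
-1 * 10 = -10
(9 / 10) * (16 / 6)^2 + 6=62 / 5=12.40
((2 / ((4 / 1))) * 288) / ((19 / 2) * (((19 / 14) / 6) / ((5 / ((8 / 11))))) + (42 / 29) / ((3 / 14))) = 4823280 / 236849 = 20.36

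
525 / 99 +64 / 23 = 6137 / 759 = 8.09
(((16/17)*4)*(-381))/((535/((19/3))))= -154432/9095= -16.98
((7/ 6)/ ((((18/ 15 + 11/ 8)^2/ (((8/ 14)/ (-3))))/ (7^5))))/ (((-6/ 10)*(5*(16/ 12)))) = 13445600/ 95481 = 140.82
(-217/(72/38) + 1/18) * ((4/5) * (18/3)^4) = -593424/5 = -118684.80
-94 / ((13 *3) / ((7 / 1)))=-658 / 39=-16.87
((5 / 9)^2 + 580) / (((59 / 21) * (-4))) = -329035 / 6372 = -51.64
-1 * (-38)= 38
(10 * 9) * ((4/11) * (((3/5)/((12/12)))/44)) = 54/121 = 0.45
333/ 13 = 25.62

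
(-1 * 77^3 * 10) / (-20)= 456533 / 2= 228266.50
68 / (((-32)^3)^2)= 17 / 268435456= 0.00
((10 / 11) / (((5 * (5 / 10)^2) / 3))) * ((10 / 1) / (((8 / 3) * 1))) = 8.18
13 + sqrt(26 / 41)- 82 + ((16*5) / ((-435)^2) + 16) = -2005769 / 37845 + sqrt(1066) / 41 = -52.20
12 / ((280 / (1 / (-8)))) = -3 / 560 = -0.01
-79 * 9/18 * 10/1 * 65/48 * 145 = -3722875/48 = -77559.90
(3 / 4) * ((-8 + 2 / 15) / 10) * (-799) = 47141 / 100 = 471.41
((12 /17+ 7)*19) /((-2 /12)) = -14934 /17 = -878.47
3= 3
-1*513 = -513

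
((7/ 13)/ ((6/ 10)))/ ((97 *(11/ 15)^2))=0.02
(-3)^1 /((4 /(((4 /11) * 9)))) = -27 /11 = -2.45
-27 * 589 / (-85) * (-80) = -254448 / 17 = -14967.53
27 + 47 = 74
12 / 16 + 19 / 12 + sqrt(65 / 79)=sqrt(5135) / 79 + 7 / 3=3.24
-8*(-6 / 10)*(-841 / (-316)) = 5046 / 395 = 12.77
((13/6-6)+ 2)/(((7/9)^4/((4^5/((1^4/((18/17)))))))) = -221709312/40817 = -5431.79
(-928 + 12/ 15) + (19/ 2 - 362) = -12797/ 10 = -1279.70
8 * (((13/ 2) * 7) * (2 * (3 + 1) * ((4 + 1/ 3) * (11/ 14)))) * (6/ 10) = 5948.80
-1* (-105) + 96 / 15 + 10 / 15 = 1681 / 15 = 112.07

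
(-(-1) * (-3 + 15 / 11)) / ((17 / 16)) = -288 / 187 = -1.54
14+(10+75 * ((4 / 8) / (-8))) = 309 / 16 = 19.31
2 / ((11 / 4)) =8 / 11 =0.73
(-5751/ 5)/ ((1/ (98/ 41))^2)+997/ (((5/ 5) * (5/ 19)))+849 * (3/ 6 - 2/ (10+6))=-165707833/ 67240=-2464.42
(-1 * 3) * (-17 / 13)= 51 / 13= 3.92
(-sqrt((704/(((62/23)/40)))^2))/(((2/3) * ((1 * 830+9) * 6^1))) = -3.11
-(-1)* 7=7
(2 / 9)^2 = 4 / 81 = 0.05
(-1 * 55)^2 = 3025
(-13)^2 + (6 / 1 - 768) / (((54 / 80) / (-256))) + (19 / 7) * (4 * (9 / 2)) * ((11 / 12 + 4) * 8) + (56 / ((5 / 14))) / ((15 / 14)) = 458691371 / 1575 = 291232.62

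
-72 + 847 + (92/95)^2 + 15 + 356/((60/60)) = 1146.94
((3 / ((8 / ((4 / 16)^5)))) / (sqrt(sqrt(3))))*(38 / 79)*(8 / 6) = 0.00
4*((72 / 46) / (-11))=-0.57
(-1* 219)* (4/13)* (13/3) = -292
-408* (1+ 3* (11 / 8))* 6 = -12546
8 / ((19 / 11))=88 / 19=4.63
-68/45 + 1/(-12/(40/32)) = -1163/720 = -1.62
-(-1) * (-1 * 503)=-503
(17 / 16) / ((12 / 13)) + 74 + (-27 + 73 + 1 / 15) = 116369 / 960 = 121.22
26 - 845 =-819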